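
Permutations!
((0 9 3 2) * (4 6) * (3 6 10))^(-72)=(0 3 4 9 2 10 6)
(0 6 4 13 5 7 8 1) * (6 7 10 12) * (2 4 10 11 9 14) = (0 7 8 1)(2 4 13 5 11 9 14)(6 10 12) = [7, 0, 4, 3, 13, 11, 10, 8, 1, 14, 12, 9, 6, 5, 2]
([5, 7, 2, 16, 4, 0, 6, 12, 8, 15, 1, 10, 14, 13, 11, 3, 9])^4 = (16)(1 11 12)(7 10 14)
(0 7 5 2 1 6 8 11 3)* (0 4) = (0 7 5 2 1 6 8 11 3 4) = [7, 6, 1, 4, 0, 2, 8, 5, 11, 9, 10, 3]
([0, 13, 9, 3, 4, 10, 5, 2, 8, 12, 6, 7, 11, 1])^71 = [0, 13, 9, 3, 4, 6, 10, 2, 8, 12, 5, 7, 11, 1]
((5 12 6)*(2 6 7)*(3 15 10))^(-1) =(2 7 12 5 6)(3 10 15)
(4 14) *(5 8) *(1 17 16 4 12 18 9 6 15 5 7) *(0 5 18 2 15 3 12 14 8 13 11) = (0 5 13 11)(1 17 16 4 8 7)(2 15 18 9 6 3 12) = [5, 17, 15, 12, 8, 13, 3, 1, 7, 6, 10, 0, 2, 11, 14, 18, 4, 16, 9]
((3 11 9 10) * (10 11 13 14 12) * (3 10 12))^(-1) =(3 14 13)(9 11)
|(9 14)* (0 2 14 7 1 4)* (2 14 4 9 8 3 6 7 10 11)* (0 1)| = 6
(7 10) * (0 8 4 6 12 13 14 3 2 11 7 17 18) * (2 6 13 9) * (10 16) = (0 8 4 13 14 3 6 12 9 2 11 7 16 10 17 18) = [8, 1, 11, 6, 13, 5, 12, 16, 4, 2, 17, 7, 9, 14, 3, 15, 10, 18, 0]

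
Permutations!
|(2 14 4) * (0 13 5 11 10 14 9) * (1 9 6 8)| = |(0 13 5 11 10 14 4 2 6 8 1 9)| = 12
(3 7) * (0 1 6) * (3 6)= (0 1 3 7 6)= [1, 3, 2, 7, 4, 5, 0, 6]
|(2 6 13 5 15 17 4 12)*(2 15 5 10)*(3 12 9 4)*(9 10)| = |(2 6 13 9 4 10)(3 12 15 17)| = 12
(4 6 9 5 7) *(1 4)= (1 4 6 9 5 7)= [0, 4, 2, 3, 6, 7, 9, 1, 8, 5]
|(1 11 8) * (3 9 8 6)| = |(1 11 6 3 9 8)| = 6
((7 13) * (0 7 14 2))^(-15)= (14)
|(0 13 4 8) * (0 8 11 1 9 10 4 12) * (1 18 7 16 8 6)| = 30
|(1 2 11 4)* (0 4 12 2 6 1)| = |(0 4)(1 6)(2 11 12)| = 6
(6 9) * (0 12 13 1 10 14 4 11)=(0 12 13 1 10 14 4 11)(6 9)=[12, 10, 2, 3, 11, 5, 9, 7, 8, 6, 14, 0, 13, 1, 4]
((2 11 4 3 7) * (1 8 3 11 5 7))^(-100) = ((1 8 3)(2 5 7)(4 11))^(-100) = (11)(1 3 8)(2 7 5)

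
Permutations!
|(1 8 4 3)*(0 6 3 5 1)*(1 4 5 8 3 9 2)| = 6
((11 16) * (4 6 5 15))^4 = (16) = ((4 6 5 15)(11 16))^4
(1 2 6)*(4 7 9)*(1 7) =[0, 2, 6, 3, 1, 5, 7, 9, 8, 4] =(1 2 6 7 9 4)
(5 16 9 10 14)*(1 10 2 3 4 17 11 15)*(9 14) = [0, 10, 3, 4, 17, 16, 6, 7, 8, 2, 9, 15, 12, 13, 5, 1, 14, 11] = (1 10 9 2 3 4 17 11 15)(5 16 14)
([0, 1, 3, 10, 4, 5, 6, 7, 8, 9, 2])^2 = [0, 1, 10, 2, 4, 5, 6, 7, 8, 9, 3]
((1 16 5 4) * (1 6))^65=((1 16 5 4 6))^65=(16)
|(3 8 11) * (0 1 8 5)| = 6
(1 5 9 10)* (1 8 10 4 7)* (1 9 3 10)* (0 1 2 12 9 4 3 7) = [1, 5, 12, 10, 0, 7, 6, 4, 2, 3, 8, 11, 9] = (0 1 5 7 4)(2 12 9 3 10 8)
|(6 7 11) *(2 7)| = 4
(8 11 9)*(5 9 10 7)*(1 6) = (1 6)(5 9 8 11 10 7) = [0, 6, 2, 3, 4, 9, 1, 5, 11, 8, 7, 10]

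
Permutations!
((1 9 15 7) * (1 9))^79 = ((7 9 15))^79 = (7 9 15)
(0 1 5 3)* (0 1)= (1 5 3)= [0, 5, 2, 1, 4, 3]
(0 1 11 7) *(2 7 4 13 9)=(0 1 11 4 13 9 2 7)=[1, 11, 7, 3, 13, 5, 6, 0, 8, 2, 10, 4, 12, 9]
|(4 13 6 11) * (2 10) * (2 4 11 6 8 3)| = 6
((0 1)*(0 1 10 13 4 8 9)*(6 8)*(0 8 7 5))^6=((0 10 13 4 6 7 5)(8 9))^6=(0 5 7 6 4 13 10)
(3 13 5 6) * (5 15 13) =(3 5 6)(13 15) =[0, 1, 2, 5, 4, 6, 3, 7, 8, 9, 10, 11, 12, 15, 14, 13]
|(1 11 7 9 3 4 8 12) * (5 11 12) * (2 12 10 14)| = |(1 10 14 2 12)(3 4 8 5 11 7 9)| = 35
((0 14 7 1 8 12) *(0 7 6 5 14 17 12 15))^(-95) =((0 17 12 7 1 8 15)(5 14 6))^(-95) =(0 7 15 12 8 17 1)(5 14 6)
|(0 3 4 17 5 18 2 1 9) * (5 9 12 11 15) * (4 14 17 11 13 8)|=|(0 3 14 17 9)(1 12 13 8 4 11 15 5 18 2)|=10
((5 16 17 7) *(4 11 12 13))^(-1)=(4 13 12 11)(5 7 17 16)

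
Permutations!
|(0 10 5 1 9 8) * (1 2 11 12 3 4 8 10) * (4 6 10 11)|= 12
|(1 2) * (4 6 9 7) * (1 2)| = |(4 6 9 7)| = 4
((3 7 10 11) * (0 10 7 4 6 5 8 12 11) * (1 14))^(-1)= ((0 10)(1 14)(3 4 6 5 8 12 11))^(-1)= (0 10)(1 14)(3 11 12 8 5 6 4)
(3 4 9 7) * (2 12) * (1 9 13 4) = (1 9 7 3)(2 12)(4 13) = [0, 9, 12, 1, 13, 5, 6, 3, 8, 7, 10, 11, 2, 4]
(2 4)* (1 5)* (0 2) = (0 2 4)(1 5) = [2, 5, 4, 3, 0, 1]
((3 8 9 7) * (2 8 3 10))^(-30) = (10)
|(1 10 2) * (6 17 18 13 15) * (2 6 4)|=|(1 10 6 17 18 13 15 4 2)|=9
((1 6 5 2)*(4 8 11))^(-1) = (1 2 5 6)(4 11 8)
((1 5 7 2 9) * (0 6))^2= (1 7 9 5 2)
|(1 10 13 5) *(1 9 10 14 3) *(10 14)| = 7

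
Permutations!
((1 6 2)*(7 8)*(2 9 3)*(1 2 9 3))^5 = (1 6 3 9)(7 8)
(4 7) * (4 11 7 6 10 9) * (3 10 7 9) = [0, 1, 2, 10, 6, 5, 7, 11, 8, 4, 3, 9] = (3 10)(4 6 7 11 9)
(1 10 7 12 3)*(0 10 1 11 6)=[10, 1, 2, 11, 4, 5, 0, 12, 8, 9, 7, 6, 3]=(0 10 7 12 3 11 6)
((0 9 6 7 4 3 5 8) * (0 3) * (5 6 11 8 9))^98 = ((0 5 9 11 8 3 6 7 4))^98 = (0 4 7 6 3 8 11 9 5)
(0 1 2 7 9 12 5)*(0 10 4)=[1, 2, 7, 3, 0, 10, 6, 9, 8, 12, 4, 11, 5]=(0 1 2 7 9 12 5 10 4)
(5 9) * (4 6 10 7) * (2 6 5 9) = (2 6 10 7 4 5) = [0, 1, 6, 3, 5, 2, 10, 4, 8, 9, 7]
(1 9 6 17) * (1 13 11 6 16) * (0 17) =[17, 9, 2, 3, 4, 5, 0, 7, 8, 16, 10, 6, 12, 11, 14, 15, 1, 13] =(0 17 13 11 6)(1 9 16)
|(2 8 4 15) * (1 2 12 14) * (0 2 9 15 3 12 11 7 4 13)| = 36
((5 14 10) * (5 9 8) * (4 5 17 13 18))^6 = ((4 5 14 10 9 8 17 13 18))^6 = (4 17 10)(5 13 9)(8 14 18)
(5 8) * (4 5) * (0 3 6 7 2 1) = (0 3 6 7 2 1)(4 5 8) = [3, 0, 1, 6, 5, 8, 7, 2, 4]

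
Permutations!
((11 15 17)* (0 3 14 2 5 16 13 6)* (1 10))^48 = ((0 3 14 2 5 16 13 6)(1 10)(11 15 17))^48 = (17)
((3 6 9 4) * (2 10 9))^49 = ((2 10 9 4 3 6))^49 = (2 10 9 4 3 6)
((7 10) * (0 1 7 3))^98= ((0 1 7 10 3))^98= (0 10 1 3 7)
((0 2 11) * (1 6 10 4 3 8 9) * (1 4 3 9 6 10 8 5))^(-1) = (0 11 2)(1 5 3 10)(4 9)(6 8)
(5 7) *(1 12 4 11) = (1 12 4 11)(5 7) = [0, 12, 2, 3, 11, 7, 6, 5, 8, 9, 10, 1, 4]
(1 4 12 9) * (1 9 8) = (1 4 12 8) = [0, 4, 2, 3, 12, 5, 6, 7, 1, 9, 10, 11, 8]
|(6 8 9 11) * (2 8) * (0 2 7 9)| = |(0 2 8)(6 7 9 11)| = 12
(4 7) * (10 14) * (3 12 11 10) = (3 12 11 10 14)(4 7) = [0, 1, 2, 12, 7, 5, 6, 4, 8, 9, 14, 10, 11, 13, 3]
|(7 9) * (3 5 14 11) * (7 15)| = |(3 5 14 11)(7 9 15)| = 12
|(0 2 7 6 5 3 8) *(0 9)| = |(0 2 7 6 5 3 8 9)| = 8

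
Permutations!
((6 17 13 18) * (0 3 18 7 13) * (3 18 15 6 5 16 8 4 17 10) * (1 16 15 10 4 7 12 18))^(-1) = (0 17 4 6 15 5 18 12 13 7 8 16 1)(3 10)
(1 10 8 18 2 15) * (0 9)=[9, 10, 15, 3, 4, 5, 6, 7, 18, 0, 8, 11, 12, 13, 14, 1, 16, 17, 2]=(0 9)(1 10 8 18 2 15)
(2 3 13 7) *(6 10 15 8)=(2 3 13 7)(6 10 15 8)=[0, 1, 3, 13, 4, 5, 10, 2, 6, 9, 15, 11, 12, 7, 14, 8]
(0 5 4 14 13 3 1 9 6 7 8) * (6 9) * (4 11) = (0 5 11 4 14 13 3 1 6 7 8) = [5, 6, 2, 1, 14, 11, 7, 8, 0, 9, 10, 4, 12, 3, 13]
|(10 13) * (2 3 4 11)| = 4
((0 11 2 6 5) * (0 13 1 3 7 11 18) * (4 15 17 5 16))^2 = ((0 18)(1 3 7 11 2 6 16 4 15 17 5 13))^2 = (18)(1 7 2 16 15 5)(3 11 6 4 17 13)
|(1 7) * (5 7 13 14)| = |(1 13 14 5 7)| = 5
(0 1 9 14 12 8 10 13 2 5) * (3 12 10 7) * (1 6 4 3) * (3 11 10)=(0 6 4 11 10 13 2 5)(1 9 14 3 12 8 7)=[6, 9, 5, 12, 11, 0, 4, 1, 7, 14, 13, 10, 8, 2, 3]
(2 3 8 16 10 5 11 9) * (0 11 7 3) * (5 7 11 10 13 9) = (0 10 7 3 8 16 13 9 2)(5 11) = [10, 1, 0, 8, 4, 11, 6, 3, 16, 2, 7, 5, 12, 9, 14, 15, 13]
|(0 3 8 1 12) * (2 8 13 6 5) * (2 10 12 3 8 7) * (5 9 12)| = |(0 8 1 3 13 6 9 12)(2 7)(5 10)| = 8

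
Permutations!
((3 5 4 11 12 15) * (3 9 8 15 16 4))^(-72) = (16)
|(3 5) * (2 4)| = |(2 4)(3 5)| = 2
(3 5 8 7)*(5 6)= [0, 1, 2, 6, 4, 8, 5, 3, 7]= (3 6 5 8 7)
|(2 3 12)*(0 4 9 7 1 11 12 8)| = |(0 4 9 7 1 11 12 2 3 8)| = 10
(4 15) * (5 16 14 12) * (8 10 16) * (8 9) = (4 15)(5 9 8 10 16 14 12) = [0, 1, 2, 3, 15, 9, 6, 7, 10, 8, 16, 11, 5, 13, 12, 4, 14]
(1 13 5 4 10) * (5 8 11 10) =[0, 13, 2, 3, 5, 4, 6, 7, 11, 9, 1, 10, 12, 8] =(1 13 8 11 10)(4 5)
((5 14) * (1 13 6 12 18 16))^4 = ((1 13 6 12 18 16)(5 14))^4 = (1 18 6)(12 13 16)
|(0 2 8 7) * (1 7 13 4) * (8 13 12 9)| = 6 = |(0 2 13 4 1 7)(8 12 9)|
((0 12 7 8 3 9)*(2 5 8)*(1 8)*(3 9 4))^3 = (0 2 8 12 5 9 7 1)(3 4)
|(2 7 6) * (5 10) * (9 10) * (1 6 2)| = |(1 6)(2 7)(5 9 10)| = 6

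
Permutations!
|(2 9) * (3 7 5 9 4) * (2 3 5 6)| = 7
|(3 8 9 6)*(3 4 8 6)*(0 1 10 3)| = |(0 1 10 3 6 4 8 9)| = 8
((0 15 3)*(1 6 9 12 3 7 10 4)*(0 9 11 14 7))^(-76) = ((0 15)(1 6 11 14 7 10 4)(3 9 12))^(-76) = (15)(1 6 11 14 7 10 4)(3 12 9)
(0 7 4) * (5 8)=[7, 1, 2, 3, 0, 8, 6, 4, 5]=(0 7 4)(5 8)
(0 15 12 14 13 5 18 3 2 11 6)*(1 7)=(0 15 12 14 13 5 18 3 2 11 6)(1 7)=[15, 7, 11, 2, 4, 18, 0, 1, 8, 9, 10, 6, 14, 5, 13, 12, 16, 17, 3]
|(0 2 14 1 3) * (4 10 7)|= 15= |(0 2 14 1 3)(4 10 7)|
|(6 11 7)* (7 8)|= 4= |(6 11 8 7)|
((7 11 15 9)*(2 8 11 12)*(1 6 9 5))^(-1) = (1 5 15 11 8 2 12 7 9 6)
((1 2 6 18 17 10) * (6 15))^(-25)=(1 6 10 15 17 2 18)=((1 2 15 6 18 17 10))^(-25)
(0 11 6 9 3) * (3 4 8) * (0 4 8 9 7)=(0 11 6 7)(3 4 9 8)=[11, 1, 2, 4, 9, 5, 7, 0, 3, 8, 10, 6]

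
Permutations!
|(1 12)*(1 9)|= 3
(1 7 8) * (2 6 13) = (1 7 8)(2 6 13) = [0, 7, 6, 3, 4, 5, 13, 8, 1, 9, 10, 11, 12, 2]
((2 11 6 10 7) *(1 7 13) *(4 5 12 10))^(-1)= (1 13 10 12 5 4 6 11 2 7)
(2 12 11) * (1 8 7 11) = [0, 8, 12, 3, 4, 5, 6, 11, 7, 9, 10, 2, 1] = (1 8 7 11 2 12)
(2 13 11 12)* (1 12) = (1 12 2 13 11) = [0, 12, 13, 3, 4, 5, 6, 7, 8, 9, 10, 1, 2, 11]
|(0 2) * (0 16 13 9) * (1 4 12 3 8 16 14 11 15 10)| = |(0 2 14 11 15 10 1 4 12 3 8 16 13 9)| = 14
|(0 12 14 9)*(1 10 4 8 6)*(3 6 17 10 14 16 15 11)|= |(0 12 16 15 11 3 6 1 14 9)(4 8 17 10)|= 20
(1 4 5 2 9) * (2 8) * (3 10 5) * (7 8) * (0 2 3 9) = (0 2)(1 4 9)(3 10 5 7 8) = [2, 4, 0, 10, 9, 7, 6, 8, 3, 1, 5]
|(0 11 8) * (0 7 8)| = |(0 11)(7 8)| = 2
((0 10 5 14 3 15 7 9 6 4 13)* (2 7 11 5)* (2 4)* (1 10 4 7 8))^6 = ((0 4 13)(1 10 7 9 6 2 8)(3 15 11 5 14))^6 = (1 8 2 6 9 7 10)(3 15 11 5 14)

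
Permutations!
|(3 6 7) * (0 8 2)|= 3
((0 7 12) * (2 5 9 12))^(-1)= (0 12 9 5 2 7)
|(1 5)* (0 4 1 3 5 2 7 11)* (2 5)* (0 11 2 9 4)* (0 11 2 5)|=|(0 11 2 7 5 3 9 4 1)|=9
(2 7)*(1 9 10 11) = (1 9 10 11)(2 7) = [0, 9, 7, 3, 4, 5, 6, 2, 8, 10, 11, 1]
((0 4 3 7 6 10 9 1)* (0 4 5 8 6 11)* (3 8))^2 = ((0 5 3 7 11)(1 4 8 6 10 9))^2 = (0 3 11 5 7)(1 8 10)(4 6 9)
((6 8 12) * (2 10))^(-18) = (12)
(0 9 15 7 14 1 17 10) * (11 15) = (0 9 11 15 7 14 1 17 10) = [9, 17, 2, 3, 4, 5, 6, 14, 8, 11, 0, 15, 12, 13, 1, 7, 16, 10]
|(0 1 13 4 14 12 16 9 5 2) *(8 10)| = 10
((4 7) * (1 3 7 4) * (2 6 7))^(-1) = (1 7 6 2 3)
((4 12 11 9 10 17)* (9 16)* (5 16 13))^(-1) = (4 17 10 9 16 5 13 11 12)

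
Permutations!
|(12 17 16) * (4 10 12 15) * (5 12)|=|(4 10 5 12 17 16 15)|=7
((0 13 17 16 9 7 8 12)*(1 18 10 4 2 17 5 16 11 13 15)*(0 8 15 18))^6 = ((0 18 10 4 2 17 11 13 5 16 9 7 15 1)(8 12))^6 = (0 11 15 2 9 10 5)(1 17 7 4 16 18 13)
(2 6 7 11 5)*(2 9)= (2 6 7 11 5 9)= [0, 1, 6, 3, 4, 9, 7, 11, 8, 2, 10, 5]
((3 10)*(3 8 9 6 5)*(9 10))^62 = (10)(3 6)(5 9)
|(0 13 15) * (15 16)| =|(0 13 16 15)| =4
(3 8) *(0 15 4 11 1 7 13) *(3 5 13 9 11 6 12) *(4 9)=(0 15 9 11 1 7 4 6 12 3 8 5 13)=[15, 7, 2, 8, 6, 13, 12, 4, 5, 11, 10, 1, 3, 0, 14, 9]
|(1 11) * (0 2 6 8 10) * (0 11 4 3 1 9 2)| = 6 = |(1 4 3)(2 6 8 10 11 9)|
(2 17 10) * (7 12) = (2 17 10)(7 12) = [0, 1, 17, 3, 4, 5, 6, 12, 8, 9, 2, 11, 7, 13, 14, 15, 16, 10]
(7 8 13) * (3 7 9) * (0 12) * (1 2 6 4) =[12, 2, 6, 7, 1, 5, 4, 8, 13, 3, 10, 11, 0, 9] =(0 12)(1 2 6 4)(3 7 8 13 9)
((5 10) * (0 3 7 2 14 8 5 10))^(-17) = ((0 3 7 2 14 8 5))^(-17) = (0 14 3 8 7 5 2)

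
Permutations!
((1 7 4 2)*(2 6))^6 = (1 7 4 6 2)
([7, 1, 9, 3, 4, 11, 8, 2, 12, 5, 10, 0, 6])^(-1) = (0 11 5 9 2 7)(6 12 8)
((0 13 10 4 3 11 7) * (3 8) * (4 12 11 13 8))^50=(0 3 10 11)(7 8 13 12)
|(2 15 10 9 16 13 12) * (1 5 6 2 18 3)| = |(1 5 6 2 15 10 9 16 13 12 18 3)| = 12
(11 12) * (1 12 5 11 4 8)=[0, 12, 2, 3, 8, 11, 6, 7, 1, 9, 10, 5, 4]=(1 12 4 8)(5 11)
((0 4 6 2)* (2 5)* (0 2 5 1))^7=(0 1 6 4)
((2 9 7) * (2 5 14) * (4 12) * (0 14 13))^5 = (0 5 9 14 13 7 2)(4 12)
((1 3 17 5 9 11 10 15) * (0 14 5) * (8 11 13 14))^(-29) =(0 10 3 8 15 17 11 1)(5 14 13 9)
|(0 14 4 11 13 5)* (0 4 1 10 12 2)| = 12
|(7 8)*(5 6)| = 2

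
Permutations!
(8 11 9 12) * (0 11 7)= [11, 1, 2, 3, 4, 5, 6, 0, 7, 12, 10, 9, 8]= (0 11 9 12 8 7)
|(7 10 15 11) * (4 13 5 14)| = 4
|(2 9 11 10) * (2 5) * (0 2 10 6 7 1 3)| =8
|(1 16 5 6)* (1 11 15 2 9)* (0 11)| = |(0 11 15 2 9 1 16 5 6)| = 9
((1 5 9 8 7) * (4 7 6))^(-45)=(1 6 5 4 9 7 8)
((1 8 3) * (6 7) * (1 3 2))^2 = ((1 8 2)(6 7))^2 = (1 2 8)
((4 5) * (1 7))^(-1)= ((1 7)(4 5))^(-1)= (1 7)(4 5)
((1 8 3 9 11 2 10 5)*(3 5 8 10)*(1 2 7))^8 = (1 7 11 9 3 2 5 8 10) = ((1 10 8 5 2 3 9 11 7))^8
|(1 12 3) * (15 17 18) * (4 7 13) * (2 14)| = |(1 12 3)(2 14)(4 7 13)(15 17 18)| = 6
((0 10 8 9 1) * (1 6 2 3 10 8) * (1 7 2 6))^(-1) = (0 1 9 8)(2 7 10 3)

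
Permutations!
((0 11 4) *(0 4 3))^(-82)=(0 3 11)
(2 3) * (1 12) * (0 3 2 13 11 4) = (0 3 13 11 4)(1 12) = [3, 12, 2, 13, 0, 5, 6, 7, 8, 9, 10, 4, 1, 11]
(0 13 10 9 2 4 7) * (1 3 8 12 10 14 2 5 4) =[13, 3, 1, 8, 7, 4, 6, 0, 12, 5, 9, 11, 10, 14, 2] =(0 13 14 2 1 3 8 12 10 9 5 4 7)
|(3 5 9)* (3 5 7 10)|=|(3 7 10)(5 9)|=6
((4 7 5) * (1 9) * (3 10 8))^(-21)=((1 9)(3 10 8)(4 7 5))^(-21)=(10)(1 9)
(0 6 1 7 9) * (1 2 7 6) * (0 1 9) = (0 9 1 6 2 7) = [9, 6, 7, 3, 4, 5, 2, 0, 8, 1]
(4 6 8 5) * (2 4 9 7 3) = (2 4 6 8 5 9 7 3) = [0, 1, 4, 2, 6, 9, 8, 3, 5, 7]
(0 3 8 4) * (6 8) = [3, 1, 2, 6, 0, 5, 8, 7, 4] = (0 3 6 8 4)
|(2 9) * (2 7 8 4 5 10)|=7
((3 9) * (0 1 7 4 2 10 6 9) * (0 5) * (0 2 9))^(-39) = (0 1 7 4 9 3 5 2 10 6)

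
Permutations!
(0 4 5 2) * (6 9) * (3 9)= (0 4 5 2)(3 9 6)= [4, 1, 0, 9, 5, 2, 3, 7, 8, 6]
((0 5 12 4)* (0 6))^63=((0 5 12 4 6))^63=(0 4 5 6 12)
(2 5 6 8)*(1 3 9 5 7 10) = (1 3 9 5 6 8 2 7 10) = [0, 3, 7, 9, 4, 6, 8, 10, 2, 5, 1]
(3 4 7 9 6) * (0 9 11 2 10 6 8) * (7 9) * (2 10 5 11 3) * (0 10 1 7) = [0, 7, 5, 4, 9, 11, 2, 3, 10, 8, 6, 1] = (1 7 3 4 9 8 10 6 2 5 11)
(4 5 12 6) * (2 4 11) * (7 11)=(2 4 5 12 6 7 11)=[0, 1, 4, 3, 5, 12, 7, 11, 8, 9, 10, 2, 6]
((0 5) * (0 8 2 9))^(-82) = (0 2 5 9 8)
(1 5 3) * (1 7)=[0, 5, 2, 7, 4, 3, 6, 1]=(1 5 3 7)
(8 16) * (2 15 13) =[0, 1, 15, 3, 4, 5, 6, 7, 16, 9, 10, 11, 12, 2, 14, 13, 8] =(2 15 13)(8 16)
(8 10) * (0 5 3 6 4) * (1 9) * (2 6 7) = (0 5 3 7 2 6 4)(1 9)(8 10) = [5, 9, 6, 7, 0, 3, 4, 2, 10, 1, 8]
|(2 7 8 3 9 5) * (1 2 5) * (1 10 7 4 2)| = 10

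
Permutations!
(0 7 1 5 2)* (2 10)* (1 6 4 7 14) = (0 14 1 5 10 2)(4 7 6) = [14, 5, 0, 3, 7, 10, 4, 6, 8, 9, 2, 11, 12, 13, 1]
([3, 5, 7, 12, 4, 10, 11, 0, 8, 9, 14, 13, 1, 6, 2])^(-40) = (0 10 3 14 12 2 1 7 5)(6 13 11)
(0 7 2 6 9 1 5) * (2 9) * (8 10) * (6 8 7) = (0 6 2 8 10 7 9 1 5) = [6, 5, 8, 3, 4, 0, 2, 9, 10, 1, 7]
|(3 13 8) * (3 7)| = 4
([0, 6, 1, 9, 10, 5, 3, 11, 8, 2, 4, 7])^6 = (11)(1 6 3 9 2)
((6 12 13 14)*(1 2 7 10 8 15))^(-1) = ((1 2 7 10 8 15)(6 12 13 14))^(-1) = (1 15 8 10 7 2)(6 14 13 12)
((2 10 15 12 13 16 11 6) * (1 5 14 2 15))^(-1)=(1 10 2 14 5)(6 11 16 13 12 15)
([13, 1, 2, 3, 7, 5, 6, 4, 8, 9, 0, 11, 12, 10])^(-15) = [0, 1, 2, 3, 7, 5, 6, 4, 8, 9, 10, 11, 12, 13]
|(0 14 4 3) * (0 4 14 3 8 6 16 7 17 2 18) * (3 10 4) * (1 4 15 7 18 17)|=|(0 10 15 7 1 4 8 6 16 18)(2 17)|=10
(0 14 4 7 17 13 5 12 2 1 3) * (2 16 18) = (0 14 4 7 17 13 5 12 16 18 2 1 3) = [14, 3, 1, 0, 7, 12, 6, 17, 8, 9, 10, 11, 16, 5, 4, 15, 18, 13, 2]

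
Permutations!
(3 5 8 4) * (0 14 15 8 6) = (0 14 15 8 4 3 5 6) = [14, 1, 2, 5, 3, 6, 0, 7, 4, 9, 10, 11, 12, 13, 15, 8]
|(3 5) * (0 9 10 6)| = 4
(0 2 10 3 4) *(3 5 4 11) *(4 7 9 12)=[2, 1, 10, 11, 0, 7, 6, 9, 8, 12, 5, 3, 4]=(0 2 10 5 7 9 12 4)(3 11)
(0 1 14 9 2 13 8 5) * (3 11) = [1, 14, 13, 11, 4, 0, 6, 7, 5, 2, 10, 3, 12, 8, 9] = (0 1 14 9 2 13 8 5)(3 11)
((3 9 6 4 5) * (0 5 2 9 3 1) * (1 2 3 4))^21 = ((0 5 2 9 6 1)(3 4))^21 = (0 9)(1 2)(3 4)(5 6)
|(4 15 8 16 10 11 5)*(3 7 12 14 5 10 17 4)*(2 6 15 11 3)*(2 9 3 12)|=15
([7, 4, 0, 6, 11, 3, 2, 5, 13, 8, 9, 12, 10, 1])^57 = [3, 4, 5, 0, 11, 2, 7, 6, 13, 8, 9, 12, 10, 1]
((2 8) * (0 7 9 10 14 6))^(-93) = (0 10)(2 8)(6 9)(7 14)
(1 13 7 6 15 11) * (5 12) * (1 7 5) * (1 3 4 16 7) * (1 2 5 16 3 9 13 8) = (1 8)(2 5 12 9 13 16 7 6 15 11)(3 4) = [0, 8, 5, 4, 3, 12, 15, 6, 1, 13, 10, 2, 9, 16, 14, 11, 7]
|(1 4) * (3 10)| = 2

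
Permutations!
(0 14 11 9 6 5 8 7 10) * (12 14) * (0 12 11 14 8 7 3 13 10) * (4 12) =(14)(0 11 9 6 5 7)(3 13 10 4 12 8) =[11, 1, 2, 13, 12, 7, 5, 0, 3, 6, 4, 9, 8, 10, 14]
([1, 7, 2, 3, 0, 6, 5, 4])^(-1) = (0 4 7 1)(5 6)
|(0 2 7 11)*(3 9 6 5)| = 4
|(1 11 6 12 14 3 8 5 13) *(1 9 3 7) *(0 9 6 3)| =|(0 9)(1 11 3 8 5 13 6 12 14 7)| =10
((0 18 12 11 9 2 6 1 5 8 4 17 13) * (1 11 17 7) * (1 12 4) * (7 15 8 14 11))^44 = (0 7 11 8)(1 18 12 9)(2 5 4 17)(6 14 15 13)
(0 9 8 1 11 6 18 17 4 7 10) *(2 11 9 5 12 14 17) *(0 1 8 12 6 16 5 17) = (0 17 4 7 10 1 9 12 14)(2 11 16 5 6 18) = [17, 9, 11, 3, 7, 6, 18, 10, 8, 12, 1, 16, 14, 13, 0, 15, 5, 4, 2]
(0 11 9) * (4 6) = (0 11 9)(4 6) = [11, 1, 2, 3, 6, 5, 4, 7, 8, 0, 10, 9]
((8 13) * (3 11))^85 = (3 11)(8 13)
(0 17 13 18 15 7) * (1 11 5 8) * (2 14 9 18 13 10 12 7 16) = [17, 11, 14, 3, 4, 8, 6, 0, 1, 18, 12, 5, 7, 13, 9, 16, 2, 10, 15] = (0 17 10 12 7)(1 11 5 8)(2 14 9 18 15 16)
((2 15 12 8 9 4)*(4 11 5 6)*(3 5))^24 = ((2 15 12 8 9 11 3 5 6 4))^24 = (2 9 6 12 3)(4 8 5 15 11)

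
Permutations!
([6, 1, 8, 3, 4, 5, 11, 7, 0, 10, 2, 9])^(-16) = [2, 1, 9, 3, 4, 5, 8, 7, 10, 6, 11, 0]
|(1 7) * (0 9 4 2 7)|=6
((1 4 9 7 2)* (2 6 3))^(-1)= ((1 4 9 7 6 3 2))^(-1)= (1 2 3 6 7 9 4)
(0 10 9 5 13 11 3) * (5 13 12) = (0 10 9 13 11 3)(5 12) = [10, 1, 2, 0, 4, 12, 6, 7, 8, 13, 9, 3, 5, 11]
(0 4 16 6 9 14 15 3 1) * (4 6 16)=(16)(0 6 9 14 15 3 1)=[6, 0, 2, 1, 4, 5, 9, 7, 8, 14, 10, 11, 12, 13, 15, 3, 16]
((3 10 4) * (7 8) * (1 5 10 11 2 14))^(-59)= ((1 5 10 4 3 11 2 14)(7 8))^(-59)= (1 11 10 14 3 5 2 4)(7 8)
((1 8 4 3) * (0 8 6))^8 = ((0 8 4 3 1 6))^8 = (0 4 1)(3 6 8)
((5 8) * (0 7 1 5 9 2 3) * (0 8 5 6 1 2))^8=(0 2 8)(3 9 7)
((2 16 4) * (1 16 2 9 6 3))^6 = (16) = ((1 16 4 9 6 3))^6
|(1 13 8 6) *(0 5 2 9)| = 4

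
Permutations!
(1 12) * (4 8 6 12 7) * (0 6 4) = [6, 7, 2, 3, 8, 5, 12, 0, 4, 9, 10, 11, 1] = (0 6 12 1 7)(4 8)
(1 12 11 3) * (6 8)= [0, 12, 2, 1, 4, 5, 8, 7, 6, 9, 10, 3, 11]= (1 12 11 3)(6 8)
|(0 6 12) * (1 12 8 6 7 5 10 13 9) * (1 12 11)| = 14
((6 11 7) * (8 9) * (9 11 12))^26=((6 12 9 8 11 7))^26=(6 9 11)(7 12 8)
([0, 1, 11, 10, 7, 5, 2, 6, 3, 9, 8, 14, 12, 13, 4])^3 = (2 4)(6 14)(7 11)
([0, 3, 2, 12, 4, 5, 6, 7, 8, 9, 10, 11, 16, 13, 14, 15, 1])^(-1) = [0, 16, 2, 1, 4, 5, 6, 7, 8, 9, 10, 11, 3, 13, 14, 15, 12]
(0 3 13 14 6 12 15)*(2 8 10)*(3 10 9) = (0 10 2 8 9 3 13 14 6 12 15) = [10, 1, 8, 13, 4, 5, 12, 7, 9, 3, 2, 11, 15, 14, 6, 0]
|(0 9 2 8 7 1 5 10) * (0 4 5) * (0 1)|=15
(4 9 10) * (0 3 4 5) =(0 3 4 9 10 5) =[3, 1, 2, 4, 9, 0, 6, 7, 8, 10, 5]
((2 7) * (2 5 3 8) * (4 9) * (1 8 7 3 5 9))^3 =(1 3 4 2 9 8 7)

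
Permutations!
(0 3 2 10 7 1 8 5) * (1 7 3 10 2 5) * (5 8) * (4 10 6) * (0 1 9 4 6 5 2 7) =(0 5 1 2 7)(3 8 9 4 10) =[5, 2, 7, 8, 10, 1, 6, 0, 9, 4, 3]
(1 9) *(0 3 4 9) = (0 3 4 9 1) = [3, 0, 2, 4, 9, 5, 6, 7, 8, 1]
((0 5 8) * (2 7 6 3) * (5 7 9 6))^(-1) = (0 8 5 7)(2 3 6 9)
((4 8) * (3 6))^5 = (3 6)(4 8)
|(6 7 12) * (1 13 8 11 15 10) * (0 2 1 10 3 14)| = |(0 2 1 13 8 11 15 3 14)(6 7 12)| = 9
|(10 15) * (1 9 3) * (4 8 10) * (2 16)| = 12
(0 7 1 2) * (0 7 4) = (0 4)(1 2 7) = [4, 2, 7, 3, 0, 5, 6, 1]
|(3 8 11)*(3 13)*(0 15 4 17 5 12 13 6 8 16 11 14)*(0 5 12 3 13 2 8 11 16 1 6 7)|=14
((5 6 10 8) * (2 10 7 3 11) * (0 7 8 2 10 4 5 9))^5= ((0 7 3 11 10 2 4 5 6 8 9))^5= (0 2 9 10 8 11 6 3 5 7 4)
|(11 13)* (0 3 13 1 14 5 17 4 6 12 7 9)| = |(0 3 13 11 1 14 5 17 4 6 12 7 9)| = 13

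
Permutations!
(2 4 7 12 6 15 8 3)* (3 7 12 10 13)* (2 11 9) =(2 4 12 6 15 8 7 10 13 3 11 9) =[0, 1, 4, 11, 12, 5, 15, 10, 7, 2, 13, 9, 6, 3, 14, 8]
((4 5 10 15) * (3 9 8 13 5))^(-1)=(3 4 15 10 5 13 8 9)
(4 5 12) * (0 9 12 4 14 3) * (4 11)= (0 9 12 14 3)(4 5 11)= [9, 1, 2, 0, 5, 11, 6, 7, 8, 12, 10, 4, 14, 13, 3]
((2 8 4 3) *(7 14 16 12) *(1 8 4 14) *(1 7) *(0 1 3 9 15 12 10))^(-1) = ((0 1 8 14 16 10)(2 4 9 15 12 3))^(-1) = (0 10 16 14 8 1)(2 3 12 15 9 4)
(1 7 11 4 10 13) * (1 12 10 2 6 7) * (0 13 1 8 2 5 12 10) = [13, 8, 6, 3, 5, 12, 7, 11, 2, 9, 1, 4, 0, 10] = (0 13 10 1 8 2 6 7 11 4 5 12)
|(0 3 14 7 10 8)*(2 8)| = 7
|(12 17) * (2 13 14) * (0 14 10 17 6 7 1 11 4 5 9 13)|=33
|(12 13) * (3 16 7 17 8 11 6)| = 14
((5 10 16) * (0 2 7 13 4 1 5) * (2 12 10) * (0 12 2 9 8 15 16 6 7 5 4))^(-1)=(0 13 7 6 10 12 16 15 8 9 5 2)(1 4)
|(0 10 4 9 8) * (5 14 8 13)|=|(0 10 4 9 13 5 14 8)|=8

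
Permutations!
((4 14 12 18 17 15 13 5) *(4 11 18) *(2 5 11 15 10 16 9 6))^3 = (2 13 17 9 5 11 10 6 15 18 16)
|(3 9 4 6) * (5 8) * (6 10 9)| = 6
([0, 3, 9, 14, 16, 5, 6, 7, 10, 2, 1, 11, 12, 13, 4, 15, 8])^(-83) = (1 3 14 4 16 8 10)(2 9)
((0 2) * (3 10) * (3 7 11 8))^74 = (3 8 11 7 10)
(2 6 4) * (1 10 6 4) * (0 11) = (0 11)(1 10 6)(2 4) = [11, 10, 4, 3, 2, 5, 1, 7, 8, 9, 6, 0]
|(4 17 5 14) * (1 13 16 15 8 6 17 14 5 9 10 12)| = |(1 13 16 15 8 6 17 9 10 12)(4 14)| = 10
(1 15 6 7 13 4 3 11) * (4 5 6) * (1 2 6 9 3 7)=(1 15 4 7 13 5 9 3 11 2 6)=[0, 15, 6, 11, 7, 9, 1, 13, 8, 3, 10, 2, 12, 5, 14, 4]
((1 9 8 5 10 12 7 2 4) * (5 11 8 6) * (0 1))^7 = (0 7 5 1 2 10 9 4 12 6)(8 11) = ((0 1 9 6 5 10 12 7 2 4)(8 11))^7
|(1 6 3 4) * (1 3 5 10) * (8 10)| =10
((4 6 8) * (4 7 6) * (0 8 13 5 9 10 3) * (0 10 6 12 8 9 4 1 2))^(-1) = ((0 9 6 13 5 4 1 2)(3 10)(7 12 8))^(-1) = (0 2 1 4 5 13 6 9)(3 10)(7 8 12)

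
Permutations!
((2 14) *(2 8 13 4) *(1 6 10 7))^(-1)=(1 7 10 6)(2 4 13 8 14)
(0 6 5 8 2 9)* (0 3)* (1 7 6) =(0 1 7 6 5 8 2 9 3) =[1, 7, 9, 0, 4, 8, 5, 6, 2, 3]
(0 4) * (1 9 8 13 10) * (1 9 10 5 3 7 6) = (0 4)(1 10 9 8 13 5 3 7 6) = [4, 10, 2, 7, 0, 3, 1, 6, 13, 8, 9, 11, 12, 5]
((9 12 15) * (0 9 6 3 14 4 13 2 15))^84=((0 9 12)(2 15 6 3 14 4 13))^84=(15)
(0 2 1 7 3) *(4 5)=(0 2 1 7 3)(4 5)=[2, 7, 1, 0, 5, 4, 6, 3]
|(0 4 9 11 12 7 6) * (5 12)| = 8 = |(0 4 9 11 5 12 7 6)|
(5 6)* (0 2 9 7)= (0 2 9 7)(5 6)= [2, 1, 9, 3, 4, 6, 5, 0, 8, 7]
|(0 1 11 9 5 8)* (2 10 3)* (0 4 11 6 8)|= 24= |(0 1 6 8 4 11 9 5)(2 10 3)|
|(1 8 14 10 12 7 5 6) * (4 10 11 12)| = |(1 8 14 11 12 7 5 6)(4 10)| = 8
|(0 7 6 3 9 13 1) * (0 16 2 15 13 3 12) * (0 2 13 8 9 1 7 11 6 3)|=40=|(0 11 6 12 2 15 8 9)(1 16 13 7 3)|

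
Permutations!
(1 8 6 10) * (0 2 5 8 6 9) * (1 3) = [2, 6, 5, 1, 4, 8, 10, 7, 9, 0, 3] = (0 2 5 8 9)(1 6 10 3)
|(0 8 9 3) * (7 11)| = 4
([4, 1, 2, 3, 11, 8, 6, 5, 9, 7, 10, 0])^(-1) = [11, 1, 2, 3, 0, 7, 6, 9, 5, 8, 10, 4]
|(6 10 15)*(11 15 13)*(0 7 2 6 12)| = 9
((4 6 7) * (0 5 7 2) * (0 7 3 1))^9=((0 5 3 1)(2 7 4 6))^9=(0 5 3 1)(2 7 4 6)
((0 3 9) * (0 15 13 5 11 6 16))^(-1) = ((0 3 9 15 13 5 11 6 16))^(-1) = (0 16 6 11 5 13 15 9 3)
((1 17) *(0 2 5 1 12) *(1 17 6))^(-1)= ((0 2 5 17 12)(1 6))^(-1)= (0 12 17 5 2)(1 6)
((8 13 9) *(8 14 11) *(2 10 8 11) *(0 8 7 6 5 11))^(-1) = (0 11 5 6 7 10 2 14 9 13 8)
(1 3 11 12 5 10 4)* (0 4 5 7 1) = (0 4)(1 3 11 12 7)(5 10) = [4, 3, 2, 11, 0, 10, 6, 1, 8, 9, 5, 12, 7]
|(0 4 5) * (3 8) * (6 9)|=6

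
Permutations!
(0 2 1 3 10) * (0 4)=(0 2 1 3 10 4)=[2, 3, 1, 10, 0, 5, 6, 7, 8, 9, 4]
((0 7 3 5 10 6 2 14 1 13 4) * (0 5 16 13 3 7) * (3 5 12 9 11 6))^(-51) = ((1 5 10 3 16 13 4 12 9 11 6 2 14))^(-51) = (1 5 10 3 16 13 4 12 9 11 6 2 14)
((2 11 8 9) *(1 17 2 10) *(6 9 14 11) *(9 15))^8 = ((1 17 2 6 15 9 10)(8 14 11))^8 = (1 17 2 6 15 9 10)(8 11 14)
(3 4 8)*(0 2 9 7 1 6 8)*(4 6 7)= (0 2 9 4)(1 7)(3 6 8)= [2, 7, 9, 6, 0, 5, 8, 1, 3, 4]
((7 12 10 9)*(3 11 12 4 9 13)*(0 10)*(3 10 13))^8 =((0 13 10 3 11 12)(4 9 7))^8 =(0 10 11)(3 12 13)(4 7 9)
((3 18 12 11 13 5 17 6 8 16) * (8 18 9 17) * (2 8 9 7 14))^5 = (2 14 7 3 16 8)(5 12 17 13 18 9 11 6) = ((2 8 16 3 7 14)(5 9 17 6 18 12 11 13))^5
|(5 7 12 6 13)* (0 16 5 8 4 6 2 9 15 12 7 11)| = |(0 16 5 11)(2 9 15 12)(4 6 13 8)| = 4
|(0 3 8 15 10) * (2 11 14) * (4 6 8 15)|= 12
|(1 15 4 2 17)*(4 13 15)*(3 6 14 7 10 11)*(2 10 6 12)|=24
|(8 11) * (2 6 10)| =6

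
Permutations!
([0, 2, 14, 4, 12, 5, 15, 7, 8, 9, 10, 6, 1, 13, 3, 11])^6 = (15)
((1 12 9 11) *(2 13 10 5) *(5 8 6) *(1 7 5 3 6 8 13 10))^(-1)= (1 13 10 2 5 7 11 9 12)(3 6)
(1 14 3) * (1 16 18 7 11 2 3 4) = [0, 14, 3, 16, 1, 5, 6, 11, 8, 9, 10, 2, 12, 13, 4, 15, 18, 17, 7] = (1 14 4)(2 3 16 18 7 11)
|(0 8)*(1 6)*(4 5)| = |(0 8)(1 6)(4 5)| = 2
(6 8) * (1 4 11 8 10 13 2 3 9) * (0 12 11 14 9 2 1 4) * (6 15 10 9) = [12, 0, 3, 2, 14, 5, 9, 7, 15, 4, 13, 8, 11, 1, 6, 10] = (0 12 11 8 15 10 13 1)(2 3)(4 14 6 9)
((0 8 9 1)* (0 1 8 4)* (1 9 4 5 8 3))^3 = (9)(0 4 8 5)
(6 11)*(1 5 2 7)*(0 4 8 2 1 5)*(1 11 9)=(0 4 8 2 7 5 11 6 9 1)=[4, 0, 7, 3, 8, 11, 9, 5, 2, 1, 10, 6]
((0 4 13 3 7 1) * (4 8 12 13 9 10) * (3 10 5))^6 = (0 9 8 5 12 3 13 7 10 1 4)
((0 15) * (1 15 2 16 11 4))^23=(0 16 4 15 2 11 1)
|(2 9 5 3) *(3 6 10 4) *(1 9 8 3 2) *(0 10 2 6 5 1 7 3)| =6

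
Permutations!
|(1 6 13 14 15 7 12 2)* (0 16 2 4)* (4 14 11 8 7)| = 13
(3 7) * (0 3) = (0 3 7) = [3, 1, 2, 7, 4, 5, 6, 0]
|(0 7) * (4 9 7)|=|(0 4 9 7)|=4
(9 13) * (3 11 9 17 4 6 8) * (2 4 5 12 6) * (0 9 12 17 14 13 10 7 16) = [9, 1, 4, 11, 2, 17, 8, 16, 3, 10, 7, 12, 6, 14, 13, 15, 0, 5] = (0 9 10 7 16)(2 4)(3 11 12 6 8)(5 17)(13 14)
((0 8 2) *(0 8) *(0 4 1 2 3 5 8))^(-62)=((0 4 1 2)(3 5 8))^(-62)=(0 1)(2 4)(3 5 8)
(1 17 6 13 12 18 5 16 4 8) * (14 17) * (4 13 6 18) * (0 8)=(0 8 1 14 17 18 5 16 13 12 4)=[8, 14, 2, 3, 0, 16, 6, 7, 1, 9, 10, 11, 4, 12, 17, 15, 13, 18, 5]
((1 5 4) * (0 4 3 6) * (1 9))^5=((0 4 9 1 5 3 6))^5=(0 3 1 4 6 5 9)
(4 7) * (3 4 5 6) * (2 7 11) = (2 7 5 6 3 4 11) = [0, 1, 7, 4, 11, 6, 3, 5, 8, 9, 10, 2]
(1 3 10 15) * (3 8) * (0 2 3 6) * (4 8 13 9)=(0 2 3 10 15 1 13 9 4 8 6)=[2, 13, 3, 10, 8, 5, 0, 7, 6, 4, 15, 11, 12, 9, 14, 1]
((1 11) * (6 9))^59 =(1 11)(6 9)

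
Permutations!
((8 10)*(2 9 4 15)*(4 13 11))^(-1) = (2 15 4 11 13 9)(8 10)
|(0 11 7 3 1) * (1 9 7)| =|(0 11 1)(3 9 7)| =3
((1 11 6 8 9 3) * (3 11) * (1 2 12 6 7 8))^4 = (1 6 12 2 3)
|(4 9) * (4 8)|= 3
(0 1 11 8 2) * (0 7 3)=(0 1 11 8 2 7 3)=[1, 11, 7, 0, 4, 5, 6, 3, 2, 9, 10, 8]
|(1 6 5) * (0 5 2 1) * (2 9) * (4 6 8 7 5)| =|(0 4 6 9 2 1 8 7 5)| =9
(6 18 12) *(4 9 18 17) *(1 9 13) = (1 9 18 12 6 17 4 13) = [0, 9, 2, 3, 13, 5, 17, 7, 8, 18, 10, 11, 6, 1, 14, 15, 16, 4, 12]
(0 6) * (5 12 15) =(0 6)(5 12 15) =[6, 1, 2, 3, 4, 12, 0, 7, 8, 9, 10, 11, 15, 13, 14, 5]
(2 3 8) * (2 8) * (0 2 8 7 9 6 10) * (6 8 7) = (0 2 3 7 9 8 6 10) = [2, 1, 3, 7, 4, 5, 10, 9, 6, 8, 0]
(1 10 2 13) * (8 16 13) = [0, 10, 8, 3, 4, 5, 6, 7, 16, 9, 2, 11, 12, 1, 14, 15, 13] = (1 10 2 8 16 13)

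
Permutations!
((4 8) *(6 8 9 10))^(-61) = ((4 9 10 6 8))^(-61) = (4 8 6 10 9)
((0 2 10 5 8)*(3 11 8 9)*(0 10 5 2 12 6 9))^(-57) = ((0 12 6 9 3 11 8 10 2 5))^(-57) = (0 9 8 5 6 11 2 12 3 10)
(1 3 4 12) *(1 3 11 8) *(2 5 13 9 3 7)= (1 11 8)(2 5 13 9 3 4 12 7)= [0, 11, 5, 4, 12, 13, 6, 2, 1, 3, 10, 8, 7, 9]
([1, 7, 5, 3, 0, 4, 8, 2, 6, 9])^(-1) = (9)(0 4 5 2 7 1)(6 8)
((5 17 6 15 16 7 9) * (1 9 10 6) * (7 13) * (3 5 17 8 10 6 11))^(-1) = (1 17 9)(3 11 10 8 5)(6 7 13 16 15)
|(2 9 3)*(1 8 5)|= 3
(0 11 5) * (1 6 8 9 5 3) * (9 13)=(0 11 3 1 6 8 13 9 5)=[11, 6, 2, 1, 4, 0, 8, 7, 13, 5, 10, 3, 12, 9]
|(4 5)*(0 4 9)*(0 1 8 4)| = 5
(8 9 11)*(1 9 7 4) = [0, 9, 2, 3, 1, 5, 6, 4, 7, 11, 10, 8] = (1 9 11 8 7 4)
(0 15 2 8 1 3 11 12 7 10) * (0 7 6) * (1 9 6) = [15, 3, 8, 11, 4, 5, 0, 10, 9, 6, 7, 12, 1, 13, 14, 2] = (0 15 2 8 9 6)(1 3 11 12)(7 10)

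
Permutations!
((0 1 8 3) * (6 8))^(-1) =(0 3 8 6 1)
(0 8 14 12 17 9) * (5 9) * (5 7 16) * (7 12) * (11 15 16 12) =[8, 1, 2, 3, 4, 9, 6, 12, 14, 0, 10, 15, 17, 13, 7, 16, 5, 11] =(0 8 14 7 12 17 11 15 16 5 9)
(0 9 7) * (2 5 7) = [9, 1, 5, 3, 4, 7, 6, 0, 8, 2] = (0 9 2 5 7)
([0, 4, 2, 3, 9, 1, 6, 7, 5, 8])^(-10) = [0, 1, 2, 3, 4, 5, 6, 7, 8, 9]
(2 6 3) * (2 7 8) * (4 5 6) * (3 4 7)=(2 7 8)(4 5 6)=[0, 1, 7, 3, 5, 6, 4, 8, 2]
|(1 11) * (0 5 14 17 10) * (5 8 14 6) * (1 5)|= |(0 8 14 17 10)(1 11 5 6)|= 20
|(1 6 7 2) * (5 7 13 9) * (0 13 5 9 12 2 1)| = |(0 13 12 2)(1 6 5 7)| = 4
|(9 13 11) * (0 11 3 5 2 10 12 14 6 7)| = 12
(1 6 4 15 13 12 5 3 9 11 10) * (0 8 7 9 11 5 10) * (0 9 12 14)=(0 8 7 12 10 1 6 4 15 13 14)(3 11 9 5)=[8, 6, 2, 11, 15, 3, 4, 12, 7, 5, 1, 9, 10, 14, 0, 13]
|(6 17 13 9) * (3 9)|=5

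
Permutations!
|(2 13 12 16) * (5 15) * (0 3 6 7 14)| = 20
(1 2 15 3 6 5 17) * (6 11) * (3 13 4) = (1 2 15 13 4 3 11 6 5 17) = [0, 2, 15, 11, 3, 17, 5, 7, 8, 9, 10, 6, 12, 4, 14, 13, 16, 1]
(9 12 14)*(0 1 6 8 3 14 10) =(0 1 6 8 3 14 9 12 10) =[1, 6, 2, 14, 4, 5, 8, 7, 3, 12, 0, 11, 10, 13, 9]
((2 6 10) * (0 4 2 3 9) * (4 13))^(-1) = ((0 13 4 2 6 10 3 9))^(-1) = (0 9 3 10 6 2 4 13)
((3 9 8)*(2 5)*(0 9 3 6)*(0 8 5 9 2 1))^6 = ((0 2 9 5 1)(6 8))^6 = (0 2 9 5 1)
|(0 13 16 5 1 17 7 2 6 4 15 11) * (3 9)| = |(0 13 16 5 1 17 7 2 6 4 15 11)(3 9)| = 12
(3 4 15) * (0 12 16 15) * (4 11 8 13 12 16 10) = (0 16 15 3 11 8 13 12 10 4) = [16, 1, 2, 11, 0, 5, 6, 7, 13, 9, 4, 8, 10, 12, 14, 3, 15]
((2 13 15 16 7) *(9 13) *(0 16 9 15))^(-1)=(0 13 9 15 2 7 16)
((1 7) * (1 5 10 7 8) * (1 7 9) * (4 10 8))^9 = (1 4 10 9)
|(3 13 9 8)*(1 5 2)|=|(1 5 2)(3 13 9 8)|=12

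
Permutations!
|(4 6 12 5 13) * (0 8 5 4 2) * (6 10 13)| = 9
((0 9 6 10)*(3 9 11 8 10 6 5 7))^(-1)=(0 10 8 11)(3 7 5 9)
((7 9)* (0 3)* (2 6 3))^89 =(0 2 6 3)(7 9)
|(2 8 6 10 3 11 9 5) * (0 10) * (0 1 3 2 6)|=|(0 10 2 8)(1 3 11 9 5 6)|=12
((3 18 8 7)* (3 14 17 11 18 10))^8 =(7 17 18)(8 14 11)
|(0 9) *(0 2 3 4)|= 5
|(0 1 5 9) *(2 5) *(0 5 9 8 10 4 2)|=|(0 1)(2 9 5 8 10 4)|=6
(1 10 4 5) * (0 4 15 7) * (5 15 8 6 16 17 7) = (0 4 15 5 1 10 8 6 16 17 7) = [4, 10, 2, 3, 15, 1, 16, 0, 6, 9, 8, 11, 12, 13, 14, 5, 17, 7]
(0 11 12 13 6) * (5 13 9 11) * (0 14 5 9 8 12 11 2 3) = (0 9 2 3)(5 13 6 14)(8 12) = [9, 1, 3, 0, 4, 13, 14, 7, 12, 2, 10, 11, 8, 6, 5]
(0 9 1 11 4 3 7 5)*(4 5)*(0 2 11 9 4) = (0 4 3 7)(1 9)(2 11 5) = [4, 9, 11, 7, 3, 2, 6, 0, 8, 1, 10, 5]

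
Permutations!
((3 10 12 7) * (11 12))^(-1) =(3 7 12 11 10)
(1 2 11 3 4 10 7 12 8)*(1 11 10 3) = (1 2 10 7 12 8 11)(3 4) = [0, 2, 10, 4, 3, 5, 6, 12, 11, 9, 7, 1, 8]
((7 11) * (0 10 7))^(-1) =((0 10 7 11))^(-1) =(0 11 7 10)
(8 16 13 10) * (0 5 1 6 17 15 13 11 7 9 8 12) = (0 5 1 6 17 15 13 10 12)(7 9 8 16 11) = [5, 6, 2, 3, 4, 1, 17, 9, 16, 8, 12, 7, 0, 10, 14, 13, 11, 15]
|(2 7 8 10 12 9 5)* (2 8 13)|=|(2 7 13)(5 8 10 12 9)|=15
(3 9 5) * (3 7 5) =(3 9)(5 7) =[0, 1, 2, 9, 4, 7, 6, 5, 8, 3]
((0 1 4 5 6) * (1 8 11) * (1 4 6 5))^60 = (11)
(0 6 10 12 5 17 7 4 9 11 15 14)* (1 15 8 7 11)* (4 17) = [6, 15, 2, 3, 9, 4, 10, 17, 7, 1, 12, 8, 5, 13, 0, 14, 16, 11] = (0 6 10 12 5 4 9 1 15 14)(7 17 11 8)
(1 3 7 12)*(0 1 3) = (0 1)(3 7 12) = [1, 0, 2, 7, 4, 5, 6, 12, 8, 9, 10, 11, 3]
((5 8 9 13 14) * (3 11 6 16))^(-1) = ((3 11 6 16)(5 8 9 13 14))^(-1) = (3 16 6 11)(5 14 13 9 8)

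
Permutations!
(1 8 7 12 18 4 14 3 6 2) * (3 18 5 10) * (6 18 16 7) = (1 8 6 2)(3 18 4 14 16 7 12 5 10) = [0, 8, 1, 18, 14, 10, 2, 12, 6, 9, 3, 11, 5, 13, 16, 15, 7, 17, 4]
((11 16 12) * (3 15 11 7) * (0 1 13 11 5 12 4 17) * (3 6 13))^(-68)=(0 16 6 5 1 4 13 12 3 17 11 7 15)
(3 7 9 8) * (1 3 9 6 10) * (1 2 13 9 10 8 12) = [0, 3, 13, 7, 4, 5, 8, 6, 10, 12, 2, 11, 1, 9] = (1 3 7 6 8 10 2 13 9 12)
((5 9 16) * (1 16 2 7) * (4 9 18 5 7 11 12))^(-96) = (18)(2 9 4 12 11)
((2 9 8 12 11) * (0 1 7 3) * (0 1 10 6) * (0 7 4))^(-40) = ((0 10 6 7 3 1 4)(2 9 8 12 11))^(-40) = (12)(0 6 3 4 10 7 1)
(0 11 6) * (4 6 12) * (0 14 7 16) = (0 11 12 4 6 14 7 16) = [11, 1, 2, 3, 6, 5, 14, 16, 8, 9, 10, 12, 4, 13, 7, 15, 0]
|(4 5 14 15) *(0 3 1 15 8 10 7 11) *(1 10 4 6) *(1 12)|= |(0 3 10 7 11)(1 15 6 12)(4 5 14 8)|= 20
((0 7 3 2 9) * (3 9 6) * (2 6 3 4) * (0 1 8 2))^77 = (0 2 7 3 9 6 1 4 8)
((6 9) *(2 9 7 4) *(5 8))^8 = (2 7 9 4 6) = ((2 9 6 7 4)(5 8))^8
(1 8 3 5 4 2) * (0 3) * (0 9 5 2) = (0 3 2 1 8 9 5 4) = [3, 8, 1, 2, 0, 4, 6, 7, 9, 5]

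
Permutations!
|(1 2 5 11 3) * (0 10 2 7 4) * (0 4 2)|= 6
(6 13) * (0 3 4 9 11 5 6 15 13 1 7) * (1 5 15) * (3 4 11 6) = (0 4 9 6 5 3 11 15 13 1 7) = [4, 7, 2, 11, 9, 3, 5, 0, 8, 6, 10, 15, 12, 1, 14, 13]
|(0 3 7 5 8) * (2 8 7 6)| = |(0 3 6 2 8)(5 7)| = 10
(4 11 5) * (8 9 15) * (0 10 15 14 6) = (0 10 15 8 9 14 6)(4 11 5) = [10, 1, 2, 3, 11, 4, 0, 7, 9, 14, 15, 5, 12, 13, 6, 8]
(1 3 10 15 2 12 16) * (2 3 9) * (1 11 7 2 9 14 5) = (1 14 5)(2 12 16 11 7)(3 10 15) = [0, 14, 12, 10, 4, 1, 6, 2, 8, 9, 15, 7, 16, 13, 5, 3, 11]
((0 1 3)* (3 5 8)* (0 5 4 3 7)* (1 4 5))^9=(0 3 5 7 4 1 8)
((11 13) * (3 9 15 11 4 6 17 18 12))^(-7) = (3 11 6 12 15 4 18 9 13 17)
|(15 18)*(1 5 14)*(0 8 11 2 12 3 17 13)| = 24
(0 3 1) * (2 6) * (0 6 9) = (0 3 1 6 2 9) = [3, 6, 9, 1, 4, 5, 2, 7, 8, 0]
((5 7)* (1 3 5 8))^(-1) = ((1 3 5 7 8))^(-1) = (1 8 7 5 3)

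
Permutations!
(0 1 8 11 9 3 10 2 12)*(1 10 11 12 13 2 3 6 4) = (0 10 3 11 9 6 4 1 8 12)(2 13) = [10, 8, 13, 11, 1, 5, 4, 7, 12, 6, 3, 9, 0, 2]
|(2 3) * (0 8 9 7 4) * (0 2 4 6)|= 15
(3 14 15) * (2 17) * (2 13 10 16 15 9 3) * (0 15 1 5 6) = [15, 5, 17, 14, 4, 6, 0, 7, 8, 3, 16, 11, 12, 10, 9, 2, 1, 13] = (0 15 2 17 13 10 16 1 5 6)(3 14 9)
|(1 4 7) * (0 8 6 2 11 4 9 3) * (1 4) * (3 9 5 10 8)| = 14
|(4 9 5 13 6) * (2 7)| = |(2 7)(4 9 5 13 6)| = 10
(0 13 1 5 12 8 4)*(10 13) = [10, 5, 2, 3, 0, 12, 6, 7, 4, 9, 13, 11, 8, 1] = (0 10 13 1 5 12 8 4)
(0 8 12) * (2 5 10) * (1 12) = [8, 12, 5, 3, 4, 10, 6, 7, 1, 9, 2, 11, 0] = (0 8 1 12)(2 5 10)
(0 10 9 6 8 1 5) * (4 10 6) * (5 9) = (0 6 8 1 9 4 10 5) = [6, 9, 2, 3, 10, 0, 8, 7, 1, 4, 5]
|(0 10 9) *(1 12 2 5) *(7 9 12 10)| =15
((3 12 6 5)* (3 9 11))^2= ((3 12 6 5 9 11))^2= (3 6 9)(5 11 12)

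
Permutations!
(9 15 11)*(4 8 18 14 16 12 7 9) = (4 8 18 14 16 12 7 9 15 11) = [0, 1, 2, 3, 8, 5, 6, 9, 18, 15, 10, 4, 7, 13, 16, 11, 12, 17, 14]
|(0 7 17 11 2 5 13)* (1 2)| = 8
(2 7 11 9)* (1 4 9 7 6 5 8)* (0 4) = (0 4 9 2 6 5 8 1)(7 11) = [4, 0, 6, 3, 9, 8, 5, 11, 1, 2, 10, 7]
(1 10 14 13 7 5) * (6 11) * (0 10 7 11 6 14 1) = [10, 7, 2, 3, 4, 0, 6, 5, 8, 9, 1, 14, 12, 11, 13] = (0 10 1 7 5)(11 14 13)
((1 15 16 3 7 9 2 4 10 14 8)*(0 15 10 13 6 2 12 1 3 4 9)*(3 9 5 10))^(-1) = (0 7 3 1 12 9 8 14 10 5 2 6 13 4 16 15)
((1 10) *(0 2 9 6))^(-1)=((0 2 9 6)(1 10))^(-1)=(0 6 9 2)(1 10)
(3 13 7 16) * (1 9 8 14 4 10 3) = (1 9 8 14 4 10 3 13 7 16) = [0, 9, 2, 13, 10, 5, 6, 16, 14, 8, 3, 11, 12, 7, 4, 15, 1]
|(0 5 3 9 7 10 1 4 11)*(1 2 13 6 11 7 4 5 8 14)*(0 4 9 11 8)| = |(1 5 3 11 4 7 10 2 13 6 8 14)| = 12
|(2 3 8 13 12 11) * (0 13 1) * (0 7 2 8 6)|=10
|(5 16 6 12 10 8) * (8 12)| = 4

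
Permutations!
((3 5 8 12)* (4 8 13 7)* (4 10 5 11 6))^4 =((3 11 6 4 8 12)(5 13 7 10))^4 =(13)(3 8 6)(4 11 12)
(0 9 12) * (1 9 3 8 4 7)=(0 3 8 4 7 1 9 12)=[3, 9, 2, 8, 7, 5, 6, 1, 4, 12, 10, 11, 0]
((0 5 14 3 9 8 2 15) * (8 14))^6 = (0 5 8 2 15)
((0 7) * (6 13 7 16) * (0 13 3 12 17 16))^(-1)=(3 6 16 17 12)(7 13)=((3 12 17 16 6)(7 13))^(-1)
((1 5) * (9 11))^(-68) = (11)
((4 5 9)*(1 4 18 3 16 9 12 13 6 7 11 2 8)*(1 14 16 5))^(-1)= (1 4)(2 11 7 6 13 12 5 3 18 9 16 14 8)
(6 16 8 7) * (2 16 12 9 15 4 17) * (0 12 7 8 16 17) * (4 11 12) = (0 4)(2 17)(6 7)(9 15 11 12) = [4, 1, 17, 3, 0, 5, 7, 6, 8, 15, 10, 12, 9, 13, 14, 11, 16, 2]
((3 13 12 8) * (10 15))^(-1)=(3 8 12 13)(10 15)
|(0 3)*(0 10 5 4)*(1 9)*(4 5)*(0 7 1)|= 7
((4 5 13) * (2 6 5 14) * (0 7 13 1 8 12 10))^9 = (0 8 6 4)(1 2 13 10)(5 14 7 12)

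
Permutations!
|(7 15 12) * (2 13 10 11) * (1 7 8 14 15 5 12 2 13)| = 24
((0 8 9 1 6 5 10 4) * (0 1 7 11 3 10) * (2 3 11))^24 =(11)(0 9 2 10 1 5 8 7 3 4 6)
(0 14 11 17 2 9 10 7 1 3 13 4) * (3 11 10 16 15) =(0 14 10 7 1 11 17 2 9 16 15 3 13 4) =[14, 11, 9, 13, 0, 5, 6, 1, 8, 16, 7, 17, 12, 4, 10, 3, 15, 2]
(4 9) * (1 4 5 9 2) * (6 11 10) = (1 4 2)(5 9)(6 11 10) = [0, 4, 1, 3, 2, 9, 11, 7, 8, 5, 6, 10]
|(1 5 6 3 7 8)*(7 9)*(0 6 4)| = 9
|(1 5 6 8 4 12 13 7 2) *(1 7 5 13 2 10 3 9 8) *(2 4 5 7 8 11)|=22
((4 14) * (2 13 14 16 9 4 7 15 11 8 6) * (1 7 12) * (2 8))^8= (4 9 16)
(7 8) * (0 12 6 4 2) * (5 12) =[5, 1, 0, 3, 2, 12, 4, 8, 7, 9, 10, 11, 6] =(0 5 12 6 4 2)(7 8)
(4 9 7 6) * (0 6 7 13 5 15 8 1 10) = (0 6 4 9 13 5 15 8 1 10) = [6, 10, 2, 3, 9, 15, 4, 7, 1, 13, 0, 11, 12, 5, 14, 8]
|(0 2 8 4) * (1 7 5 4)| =|(0 2 8 1 7 5 4)| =7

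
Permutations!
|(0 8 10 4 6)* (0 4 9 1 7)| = 6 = |(0 8 10 9 1 7)(4 6)|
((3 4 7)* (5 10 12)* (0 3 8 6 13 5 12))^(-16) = (0 4 8 13 10 3 7 6 5)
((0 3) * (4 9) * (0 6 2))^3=((0 3 6 2)(4 9))^3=(0 2 6 3)(4 9)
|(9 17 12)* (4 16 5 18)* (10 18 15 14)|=|(4 16 5 15 14 10 18)(9 17 12)|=21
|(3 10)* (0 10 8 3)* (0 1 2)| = |(0 10 1 2)(3 8)| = 4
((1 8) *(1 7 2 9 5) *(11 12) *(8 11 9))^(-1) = (1 5 9 12 11)(2 7 8)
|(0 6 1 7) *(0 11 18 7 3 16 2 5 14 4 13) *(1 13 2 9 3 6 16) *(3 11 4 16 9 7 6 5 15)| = 18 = |(0 9 11 18 6 13)(1 5 14 16 7 4 2 15 3)|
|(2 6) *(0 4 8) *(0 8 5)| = |(8)(0 4 5)(2 6)| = 6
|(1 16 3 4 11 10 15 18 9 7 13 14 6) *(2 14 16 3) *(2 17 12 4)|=55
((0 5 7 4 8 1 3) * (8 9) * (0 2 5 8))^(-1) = ((0 8 1 3 2 5 7 4 9))^(-1) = (0 9 4 7 5 2 3 1 8)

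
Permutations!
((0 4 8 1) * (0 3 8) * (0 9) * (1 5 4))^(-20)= (0 1 3 8 5 4 9)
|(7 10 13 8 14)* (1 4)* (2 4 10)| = 8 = |(1 10 13 8 14 7 2 4)|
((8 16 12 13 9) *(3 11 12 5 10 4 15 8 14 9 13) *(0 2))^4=((0 2)(3 11 12)(4 15 8 16 5 10)(9 14))^4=(3 11 12)(4 5 8)(10 16 15)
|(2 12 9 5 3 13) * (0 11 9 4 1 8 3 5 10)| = 28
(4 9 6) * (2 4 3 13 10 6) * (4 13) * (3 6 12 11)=(2 13 10 12 11 3 4 9)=[0, 1, 13, 4, 9, 5, 6, 7, 8, 2, 12, 3, 11, 10]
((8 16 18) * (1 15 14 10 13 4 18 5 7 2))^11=((1 15 14 10 13 4 18 8 16 5 7 2))^11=(1 2 7 5 16 8 18 4 13 10 14 15)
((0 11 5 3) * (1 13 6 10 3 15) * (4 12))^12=(0 15 6)(1 10 11)(3 5 13)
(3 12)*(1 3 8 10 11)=(1 3 12 8 10 11)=[0, 3, 2, 12, 4, 5, 6, 7, 10, 9, 11, 1, 8]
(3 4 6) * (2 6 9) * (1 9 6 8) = (1 9 2 8)(3 4 6) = [0, 9, 8, 4, 6, 5, 3, 7, 1, 2]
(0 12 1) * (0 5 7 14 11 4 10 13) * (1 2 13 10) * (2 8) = (0 12 8 2 13)(1 5 7 14 11 4) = [12, 5, 13, 3, 1, 7, 6, 14, 2, 9, 10, 4, 8, 0, 11]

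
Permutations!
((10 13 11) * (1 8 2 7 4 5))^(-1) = (1 5 4 7 2 8)(10 11 13)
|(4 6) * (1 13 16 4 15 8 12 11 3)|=|(1 13 16 4 6 15 8 12 11 3)|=10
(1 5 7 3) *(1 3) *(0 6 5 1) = (0 6 5 7) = [6, 1, 2, 3, 4, 7, 5, 0]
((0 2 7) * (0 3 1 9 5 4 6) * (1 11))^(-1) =(0 6 4 5 9 1 11 3 7 2)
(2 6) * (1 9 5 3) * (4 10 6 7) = [0, 9, 7, 1, 10, 3, 2, 4, 8, 5, 6] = (1 9 5 3)(2 7 4 10 6)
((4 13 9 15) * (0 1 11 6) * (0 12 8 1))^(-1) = (1 8 12 6 11)(4 15 9 13)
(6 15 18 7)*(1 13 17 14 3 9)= [0, 13, 2, 9, 4, 5, 15, 6, 8, 1, 10, 11, 12, 17, 3, 18, 16, 14, 7]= (1 13 17 14 3 9)(6 15 18 7)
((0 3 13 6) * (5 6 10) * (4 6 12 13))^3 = ((0 3 4 6)(5 12 13 10))^3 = (0 6 4 3)(5 10 13 12)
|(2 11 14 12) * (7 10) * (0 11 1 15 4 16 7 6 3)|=|(0 11 14 12 2 1 15 4 16 7 10 6 3)|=13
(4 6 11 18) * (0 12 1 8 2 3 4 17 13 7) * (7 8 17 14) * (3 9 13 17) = (0 12 1 3 4 6 11 18 14 7)(2 9 13 8) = [12, 3, 9, 4, 6, 5, 11, 0, 2, 13, 10, 18, 1, 8, 7, 15, 16, 17, 14]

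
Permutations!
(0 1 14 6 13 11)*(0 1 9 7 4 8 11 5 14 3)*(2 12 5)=(0 9 7 4 8 11 1 3)(2 12 5 14 6 13)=[9, 3, 12, 0, 8, 14, 13, 4, 11, 7, 10, 1, 5, 2, 6]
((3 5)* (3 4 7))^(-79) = ((3 5 4 7))^(-79) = (3 5 4 7)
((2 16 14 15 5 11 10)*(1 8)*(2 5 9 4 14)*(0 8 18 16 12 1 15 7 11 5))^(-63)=(1 16 12 18 2)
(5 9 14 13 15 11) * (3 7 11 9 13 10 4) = [0, 1, 2, 7, 3, 13, 6, 11, 8, 14, 4, 5, 12, 15, 10, 9] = (3 7 11 5 13 15 9 14 10 4)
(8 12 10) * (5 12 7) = [0, 1, 2, 3, 4, 12, 6, 5, 7, 9, 8, 11, 10] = (5 12 10 8 7)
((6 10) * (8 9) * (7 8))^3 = ((6 10)(7 8 9))^3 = (6 10)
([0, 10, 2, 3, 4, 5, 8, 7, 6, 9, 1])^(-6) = [0, 1, 2, 3, 4, 5, 6, 7, 8, 9, 10]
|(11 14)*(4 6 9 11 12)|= |(4 6 9 11 14 12)|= 6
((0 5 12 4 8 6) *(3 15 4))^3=((0 5 12 3 15 4 8 6))^3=(0 3 8 5 15 6 12 4)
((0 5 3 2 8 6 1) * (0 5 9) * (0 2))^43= ((0 9 2 8 6 1 5 3))^43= (0 8 5 9 6 3 2 1)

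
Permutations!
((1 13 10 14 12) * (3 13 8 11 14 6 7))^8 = (1 14 8 12 11)(3 6 13 7 10) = ((1 8 11 14 12)(3 13 10 6 7))^8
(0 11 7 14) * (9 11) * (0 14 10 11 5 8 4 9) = (14)(4 9 5 8)(7 10 11) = [0, 1, 2, 3, 9, 8, 6, 10, 4, 5, 11, 7, 12, 13, 14]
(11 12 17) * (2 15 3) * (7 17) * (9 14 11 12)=[0, 1, 15, 2, 4, 5, 6, 17, 8, 14, 10, 9, 7, 13, 11, 3, 16, 12]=(2 15 3)(7 17 12)(9 14 11)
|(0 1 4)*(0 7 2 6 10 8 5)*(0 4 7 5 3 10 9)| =|(0 1 7 2 6 9)(3 10 8)(4 5)| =6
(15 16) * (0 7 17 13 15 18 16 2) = [7, 1, 0, 3, 4, 5, 6, 17, 8, 9, 10, 11, 12, 15, 14, 2, 18, 13, 16] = (0 7 17 13 15 2)(16 18)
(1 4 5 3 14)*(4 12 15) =[0, 12, 2, 14, 5, 3, 6, 7, 8, 9, 10, 11, 15, 13, 1, 4] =(1 12 15 4 5 3 14)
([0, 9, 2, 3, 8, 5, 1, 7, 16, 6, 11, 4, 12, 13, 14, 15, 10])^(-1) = [0, 6, 2, 3, 11, 5, 9, 7, 4, 1, 16, 10, 12, 13, 14, 15, 8]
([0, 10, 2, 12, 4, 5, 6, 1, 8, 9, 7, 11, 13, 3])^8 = (1 7 10)(3 13 12)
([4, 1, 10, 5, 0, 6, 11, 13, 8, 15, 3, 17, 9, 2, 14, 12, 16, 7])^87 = [4, 1, 17, 13, 0, 2, 10, 6, 8, 9, 7, 3, 12, 11, 14, 15, 16, 5]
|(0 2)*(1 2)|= |(0 1 2)|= 3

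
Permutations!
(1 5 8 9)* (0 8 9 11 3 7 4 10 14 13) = (0 8 11 3 7 4 10 14 13)(1 5 9) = [8, 5, 2, 7, 10, 9, 6, 4, 11, 1, 14, 3, 12, 0, 13]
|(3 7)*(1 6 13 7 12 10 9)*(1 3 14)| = 20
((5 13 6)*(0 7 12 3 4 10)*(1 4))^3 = ((0 7 12 3 1 4 10)(5 13 6))^3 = (13)(0 3 10 12 4 7 1)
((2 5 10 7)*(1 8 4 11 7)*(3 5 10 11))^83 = ((1 8 4 3 5 11 7 2 10))^83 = (1 4 5 7 10 8 3 11 2)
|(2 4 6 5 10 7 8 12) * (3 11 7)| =10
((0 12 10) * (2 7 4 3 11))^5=((0 12 10)(2 7 4 3 11))^5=(0 10 12)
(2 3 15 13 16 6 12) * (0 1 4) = (0 1 4)(2 3 15 13 16 6 12) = [1, 4, 3, 15, 0, 5, 12, 7, 8, 9, 10, 11, 2, 16, 14, 13, 6]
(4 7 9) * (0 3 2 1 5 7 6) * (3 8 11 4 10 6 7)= [8, 5, 1, 2, 7, 3, 0, 9, 11, 10, 6, 4]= (0 8 11 4 7 9 10 6)(1 5 3 2)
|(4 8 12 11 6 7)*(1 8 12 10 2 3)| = |(1 8 10 2 3)(4 12 11 6 7)| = 5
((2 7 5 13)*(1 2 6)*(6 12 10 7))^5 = (13)(1 6 2)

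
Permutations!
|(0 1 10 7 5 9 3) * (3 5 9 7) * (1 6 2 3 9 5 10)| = |(0 6 2 3)(5 7)(9 10)| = 4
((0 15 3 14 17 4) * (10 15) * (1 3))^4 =(0 3)(1 4)(10 14)(15 17)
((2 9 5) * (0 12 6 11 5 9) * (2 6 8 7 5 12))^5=((0 2)(5 6 11 12 8 7))^5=(0 2)(5 7 8 12 11 6)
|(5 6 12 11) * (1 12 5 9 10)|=10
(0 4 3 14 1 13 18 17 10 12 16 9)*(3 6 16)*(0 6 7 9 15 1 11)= (0 4 7 9 6 16 15 1 13 18 17 10 12 3 14 11)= [4, 13, 2, 14, 7, 5, 16, 9, 8, 6, 12, 0, 3, 18, 11, 1, 15, 10, 17]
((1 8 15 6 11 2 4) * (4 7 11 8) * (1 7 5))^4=(1 2 7)(4 5 11)(6 8 15)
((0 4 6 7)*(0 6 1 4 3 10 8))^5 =(0 3 10 8)(1 4)(6 7)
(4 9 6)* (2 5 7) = [0, 1, 5, 3, 9, 7, 4, 2, 8, 6] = (2 5 7)(4 9 6)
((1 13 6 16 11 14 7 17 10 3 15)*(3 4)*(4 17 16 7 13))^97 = (1 4 3 15)(6 7 16 11 14 13)(10 17)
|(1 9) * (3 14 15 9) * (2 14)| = |(1 3 2 14 15 9)| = 6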